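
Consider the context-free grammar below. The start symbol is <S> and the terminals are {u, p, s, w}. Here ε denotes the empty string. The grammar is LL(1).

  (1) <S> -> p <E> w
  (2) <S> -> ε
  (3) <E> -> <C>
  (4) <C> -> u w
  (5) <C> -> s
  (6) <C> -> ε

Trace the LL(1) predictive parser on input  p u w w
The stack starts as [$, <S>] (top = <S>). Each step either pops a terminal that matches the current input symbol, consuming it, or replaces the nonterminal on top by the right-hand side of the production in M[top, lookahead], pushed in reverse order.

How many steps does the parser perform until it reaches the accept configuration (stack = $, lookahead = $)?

7

     Stack      Input      Action
  1  $ <S>      p u w w $  expand <S> -> p <E> w
  2  $ w <E> p  p u w w $  match p
  3  $ w <E>    u w w $    expand <E> -> <C>
  4  $ w <C>    u w w $    expand <C> -> u w
  5  $ w w u    u w w $    match u
  6  $ w w      w w $      match w
  7  $ w        w $        match w
Accept reached after 7 steps.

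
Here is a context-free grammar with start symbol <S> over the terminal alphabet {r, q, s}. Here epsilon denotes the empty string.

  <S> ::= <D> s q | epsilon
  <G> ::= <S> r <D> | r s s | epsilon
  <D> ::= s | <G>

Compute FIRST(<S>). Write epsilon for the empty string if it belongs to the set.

FIRST(<S>) = {epsilon, r, s}  (via <D> s q)
FIRST(<G>) = {epsilon, r, s}  (via <S> r <D>)
FIRST(<D>) = {epsilon, r, s}  (via <G>)

{epsilon, r, s}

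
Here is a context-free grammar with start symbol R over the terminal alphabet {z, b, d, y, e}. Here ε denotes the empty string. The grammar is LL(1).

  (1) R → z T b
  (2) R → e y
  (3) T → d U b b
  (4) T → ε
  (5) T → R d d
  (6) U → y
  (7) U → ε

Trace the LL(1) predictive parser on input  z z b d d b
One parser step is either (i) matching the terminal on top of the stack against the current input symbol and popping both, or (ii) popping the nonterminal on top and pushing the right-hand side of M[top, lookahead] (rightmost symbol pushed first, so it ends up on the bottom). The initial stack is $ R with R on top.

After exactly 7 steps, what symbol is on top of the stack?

d

step 1: stack=$ R  input=z z b d d b $  — expand R → z T b
step 2: stack=$ b T z  input=z z b d d b $  — match z
step 3: stack=$ b T  input=z b d d b $  — expand T → R d d
step 4: stack=$ b d d R  input=z b d d b $  — expand R → z T b
step 5: stack=$ b d d b T z  input=z b d d b $  — match z
step 6: stack=$ b d d b T  input=b d d b $  — expand T → ε
step 7: stack=$ b d d b  input=b d d b $  — match b
Stack after step 7: $ b d d (top = d).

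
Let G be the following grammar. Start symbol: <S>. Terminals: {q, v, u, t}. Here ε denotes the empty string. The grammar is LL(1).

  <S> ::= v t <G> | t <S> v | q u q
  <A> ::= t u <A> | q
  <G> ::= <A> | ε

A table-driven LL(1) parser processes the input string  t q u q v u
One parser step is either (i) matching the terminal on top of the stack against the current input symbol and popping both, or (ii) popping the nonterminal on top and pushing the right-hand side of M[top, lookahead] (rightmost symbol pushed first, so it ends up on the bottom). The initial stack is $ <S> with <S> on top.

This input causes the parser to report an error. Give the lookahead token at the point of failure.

u

     Stack      Input          Action
  1  $ <S>      t q u q v u $  expand <S> ::= t <S> v
  2  $ v <S> t  t q u q v u $  match t
  3  $ v <S>    q u q v u $    expand <S> ::= q u q
  4  $ v q u q  q u q v u $    match q
  5  $ v q u    u q v u $      match u
  6  $ v q      q v u $        match q
  7  $ v        v u $          match v
  8  $          u $            error: stack empty but input remains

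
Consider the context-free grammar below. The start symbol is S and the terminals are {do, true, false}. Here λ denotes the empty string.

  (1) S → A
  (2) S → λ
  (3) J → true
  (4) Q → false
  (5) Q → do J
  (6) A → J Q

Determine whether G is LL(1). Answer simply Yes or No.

Yes

FIRST(S) = {λ, true}
FIRST(J) = {true}
FIRST(Q) = {do, false}
FIRST(A) = {true}
FOLLOW(S) = {$}
FOLLOW(J) = {$, do, false}
FOLLOW(Q) = {$}
FOLLOW(A) = {$}
Each cell of M receives at most one production.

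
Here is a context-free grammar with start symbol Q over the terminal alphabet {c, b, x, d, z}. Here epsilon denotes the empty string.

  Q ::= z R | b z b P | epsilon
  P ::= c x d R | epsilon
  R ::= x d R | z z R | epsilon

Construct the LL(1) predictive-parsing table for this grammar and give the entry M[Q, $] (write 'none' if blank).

FIRST(Q) = {epsilon, b, z}
FIRST(P) = {epsilon, c}
FIRST(R) = {epsilon, x, z}
FOLLOW(Q) includes $ since Q is the start symbol.
FOLLOW(Q): Q appears on no right-hand side. Thus FOLLOW(Q) = {$}.
For Q ::= z R: FIRST(z R) = {z}, so it goes in M[Q, t] for t ∈ {z}.
For Q ::= b z b P: FIRST(b z b P) = {b}, so it goes in M[Q, t] for t ∈ {b}.
For Q ::= epsilon: FIRST(epsilon) = {epsilon}, so it goes in M[Q, t] for t ∈ {}; since epsilon ∈ FIRST, also for every t ∈ FOLLOW(Q) = {$}.

Q ::= epsilon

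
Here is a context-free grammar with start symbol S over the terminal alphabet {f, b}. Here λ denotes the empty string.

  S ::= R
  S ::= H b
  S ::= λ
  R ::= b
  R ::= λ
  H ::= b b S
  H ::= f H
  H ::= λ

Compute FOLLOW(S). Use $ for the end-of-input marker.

FIRST(R): from R::=b we get {b}; from R::=λ we get {λ}. So FIRST(R) = {λ, b}.
FIRST(H): from H::=b b S we get {b}; from H::=f H we get {f}; from H::=λ we get {λ}. So FIRST(H) = {λ, b, f}.
FIRST(S): from S::=R we get {λ, b}; from S::=H b we get {b, f}; from S::=λ we get {λ}. So FIRST(S) = {λ, b, f}.
FOLLOW(S) includes $ since S is the start symbol.
FOLLOW(H): in S::=H b, H is followed by b with FIRST {b}; in H::=f H, the suffix after H is empty (adds nothing new). Thus FOLLOW(H) = {b}.
FOLLOW(S): in H::=b b S, the suffix after S is empty, so FOLLOW(S) ⊇ FOLLOW(H) = {b}. Thus FOLLOW(S) = {$, b}.
FOLLOW(R): in S::=R, the suffix after R is empty, so FOLLOW(R) ⊇ FOLLOW(S) = {$, b}. Thus FOLLOW(R) = {$, b}.

{$, b}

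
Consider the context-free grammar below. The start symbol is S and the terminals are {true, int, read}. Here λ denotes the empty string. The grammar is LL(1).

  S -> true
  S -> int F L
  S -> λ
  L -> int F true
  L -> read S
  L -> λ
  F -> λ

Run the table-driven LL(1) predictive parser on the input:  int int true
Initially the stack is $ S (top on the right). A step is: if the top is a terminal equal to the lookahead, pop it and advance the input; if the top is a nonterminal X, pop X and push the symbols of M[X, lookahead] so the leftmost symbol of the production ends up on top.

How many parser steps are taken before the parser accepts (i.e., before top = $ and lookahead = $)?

step 1: stack=$ S  input=int int true $  — expand S -> int F L
step 2: stack=$ L F int  input=int int true $  — match int
step 3: stack=$ L F  input=int true $  — expand F -> λ
step 4: stack=$ L  input=int true $  — expand L -> int F true
step 5: stack=$ true F int  input=int true $  — match int
step 6: stack=$ true F  input=true $  — expand F -> λ
step 7: stack=$ true  input=true $  — match true
Accept reached after 7 steps.

7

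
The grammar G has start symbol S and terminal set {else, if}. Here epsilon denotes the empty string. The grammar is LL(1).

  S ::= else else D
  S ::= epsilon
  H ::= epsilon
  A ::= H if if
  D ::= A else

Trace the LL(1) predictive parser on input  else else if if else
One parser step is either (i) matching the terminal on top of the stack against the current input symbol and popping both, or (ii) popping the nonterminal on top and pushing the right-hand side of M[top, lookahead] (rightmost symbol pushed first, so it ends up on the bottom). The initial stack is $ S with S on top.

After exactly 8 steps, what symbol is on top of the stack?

step 1: stack=$ S  input=else else if if else $  — expand S ::= else else D
step 2: stack=$ D else else  input=else else if if else $  — match else
step 3: stack=$ D else  input=else if if else $  — match else
step 4: stack=$ D  input=if if else $  — expand D ::= A else
step 5: stack=$ else A  input=if if else $  — expand A ::= H if if
step 6: stack=$ else if if H  input=if if else $  — expand H ::= epsilon
step 7: stack=$ else if if  input=if if else $  — match if
step 8: stack=$ else if  input=if else $  — match if
Stack after step 8: $ else (top = else).

else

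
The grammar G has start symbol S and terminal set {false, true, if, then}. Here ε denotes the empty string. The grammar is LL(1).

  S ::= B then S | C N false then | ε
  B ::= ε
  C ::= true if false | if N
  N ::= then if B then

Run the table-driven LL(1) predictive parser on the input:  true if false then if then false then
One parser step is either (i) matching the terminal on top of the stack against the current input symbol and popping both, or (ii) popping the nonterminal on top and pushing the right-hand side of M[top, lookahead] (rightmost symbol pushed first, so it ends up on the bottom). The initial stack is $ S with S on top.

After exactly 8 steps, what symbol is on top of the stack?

step 1: stack=$ S  input=true if false then if then false then $  — expand S ::= C N false then
step 2: stack=$ then false N C  input=true if false then if then false then $  — expand C ::= true if false
step 3: stack=$ then false N false if true  input=true if false then if then false then $  — match true
step 4: stack=$ then false N false if  input=if false then if then false then $  — match if
step 5: stack=$ then false N false  input=false then if then false then $  — match false
step 6: stack=$ then false N  input=then if then false then $  — expand N ::= then if B then
step 7: stack=$ then false then B if then  input=then if then false then $  — match then
step 8: stack=$ then false then B if  input=if then false then $  — match if
Stack after step 8: $ then false then B (top = B).

B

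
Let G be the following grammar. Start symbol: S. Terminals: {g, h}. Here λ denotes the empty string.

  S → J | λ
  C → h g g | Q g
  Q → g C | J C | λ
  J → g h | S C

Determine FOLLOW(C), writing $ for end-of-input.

FIRST(S) = {λ, g, h}  (via J)
FIRST(C) = {g, h}  (via Q g)
FIRST(J) = {g, h}  (via S C)
FIRST(Q) = {λ, g, h}  (via J C)
FOLLOW(S) includes $ since S is the start symbol.
FOLLOW(S): in J→S C, S is followed by C with FIRST {g, h}. Thus FOLLOW(S) = {$, g, h}.
FOLLOW(Q): in C→Q g, Q is followed by g with FIRST {g}. Thus FOLLOW(Q) = {g}.
FOLLOW(J): in S→J, the suffix after J is empty, so FOLLOW(J) ⊇ FOLLOW(S) = {$, g, h}; in Q→J C, J is followed by C with FIRST {g, h}. Thus FOLLOW(J) = {$, g, h}.
FOLLOW(C): in Q→g C, the suffix after C is empty, so FOLLOW(C) ⊇ FOLLOW(Q) = {g}; in Q→J C, the suffix after C is empty, so FOLLOW(C) ⊇ FOLLOW(Q) = {g}; in J→S C, the suffix after C is empty, so FOLLOW(C) ⊇ FOLLOW(J) = {$, g, h}. Thus FOLLOW(C) = {$, g, h}.

{$, g, h}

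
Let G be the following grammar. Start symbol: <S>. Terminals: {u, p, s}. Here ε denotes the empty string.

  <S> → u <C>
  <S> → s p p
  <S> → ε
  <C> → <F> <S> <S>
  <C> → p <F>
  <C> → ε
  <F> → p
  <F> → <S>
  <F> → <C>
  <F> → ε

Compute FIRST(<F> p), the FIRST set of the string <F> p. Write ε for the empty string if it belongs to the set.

{p, s, u}

FIRST(<S>): from <S>→u <C> we get {u}; from <S>→s p p we get {s}; from <S>→ε we get {ε}. So FIRST(<S>) = {ε, s, u}.
FIRST(<C>): from <C>→<F> <S> <S> we get {ε, p, s, u}; from <C>→p <F> we get {p}; from <C>→ε we get {ε}. So FIRST(<C>) = {ε, p, s, u}.
FIRST(<F>): from <F>→p we get {p}; from <F>→<S> we get {ε, s, u}; from <F>→<C> we get {ε, p, s, u}; from <F>→ε we get {ε}. So FIRST(<F>) = {ε, p, s, u}.
FIRST(<F> p): take FIRST of each symbol in turn, carrying on past any symbol whose FIRST contains ε; result {p, s, u}.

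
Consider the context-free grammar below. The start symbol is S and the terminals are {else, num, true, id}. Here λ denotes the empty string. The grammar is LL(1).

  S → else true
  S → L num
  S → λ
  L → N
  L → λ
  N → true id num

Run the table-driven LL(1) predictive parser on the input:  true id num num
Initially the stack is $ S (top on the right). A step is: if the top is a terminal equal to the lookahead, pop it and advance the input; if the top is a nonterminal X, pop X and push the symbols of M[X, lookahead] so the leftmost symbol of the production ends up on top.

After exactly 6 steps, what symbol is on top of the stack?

     Stack              Input              Action
  1  $ S                true id num num $  expand S → L num
  2  $ num L            true id num num $  expand L → N
  3  $ num N            true id num num $  expand N → true id num
  4  $ num num id true  true id num num $  match true
  5  $ num num id       id num num $       match id
  6  $ num num          num num $          match num
Stack after step 6: $ num (top = num).

num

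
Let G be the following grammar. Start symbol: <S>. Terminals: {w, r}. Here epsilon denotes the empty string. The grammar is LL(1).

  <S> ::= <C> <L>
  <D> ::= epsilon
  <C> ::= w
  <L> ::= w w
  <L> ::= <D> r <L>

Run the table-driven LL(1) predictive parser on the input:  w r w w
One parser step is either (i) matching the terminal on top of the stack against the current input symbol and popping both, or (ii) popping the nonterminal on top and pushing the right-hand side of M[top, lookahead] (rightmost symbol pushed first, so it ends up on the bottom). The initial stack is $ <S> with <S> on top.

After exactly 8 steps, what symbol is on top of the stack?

     Stack        Input      Action
  1  $ <S>        w r w w $  expand <S> ::= <C> <L>
  2  $ <L> <C>    w r w w $  expand <C> ::= w
  3  $ <L> w      w r w w $  match w
  4  $ <L>        r w w $    expand <L> ::= <D> r <L>
  5  $ <L> r <D>  r w w $    expand <D> ::= epsilon
  6  $ <L> r      r w w $    match r
  7  $ <L>        w w $      expand <L> ::= w w
  8  $ w w        w w $      match w
Stack after step 8: $ w (top = w).

w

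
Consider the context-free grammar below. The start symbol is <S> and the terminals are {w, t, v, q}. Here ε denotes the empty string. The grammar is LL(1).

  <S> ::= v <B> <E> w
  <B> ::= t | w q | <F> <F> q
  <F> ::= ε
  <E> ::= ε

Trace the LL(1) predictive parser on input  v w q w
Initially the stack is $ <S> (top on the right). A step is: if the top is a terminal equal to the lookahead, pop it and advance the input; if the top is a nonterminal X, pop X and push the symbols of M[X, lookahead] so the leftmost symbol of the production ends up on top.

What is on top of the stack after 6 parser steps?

step 1: stack=$ <S>  input=v w q w $  — expand <S> ::= v <B> <E> w
step 2: stack=$ w <E> <B> v  input=v w q w $  — match v
step 3: stack=$ w <E> <B>  input=w q w $  — expand <B> ::= w q
step 4: stack=$ w <E> q w  input=w q w $  — match w
step 5: stack=$ w <E> q  input=q w $  — match q
step 6: stack=$ w <E>  input=w $  — expand <E> ::= ε
Stack after step 6: $ w (top = w).

w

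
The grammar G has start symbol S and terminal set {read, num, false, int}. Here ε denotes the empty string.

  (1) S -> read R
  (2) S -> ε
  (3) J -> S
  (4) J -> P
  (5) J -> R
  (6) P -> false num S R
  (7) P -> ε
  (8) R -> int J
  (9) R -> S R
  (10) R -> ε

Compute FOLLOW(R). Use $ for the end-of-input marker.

FIRST(S) = {ε, read}
FIRST(P) = {ε, false}
FIRST(R) = {ε, int, read}  (via S R)
FIRST(J) = {ε, false, int, read}  (via S, P, R)
FOLLOW(S) includes $ since S is the start symbol.
FOLLOW(S): in J->S, the suffix after S is empty, so FOLLOW(S) ⊇ FOLLOW(J) = {$, int, read}; in P->false num S R, S is followed by R with FIRST {ε, int, read}; in P->false num S R, the suffix after S is nullable, so FOLLOW(S) ⊇ FOLLOW(P) = {$, int, read}; in R->S R, S is followed by R with FIRST {ε, int, read}; in R->S R, the suffix after S is nullable, so FOLLOW(S) ⊇ FOLLOW(R) = {$, int, read}. Thus FOLLOW(S) = {$, int, read}.
FOLLOW(J): in R->int J, the suffix after J is empty, so FOLLOW(J) ⊇ FOLLOW(R) = {$, int, read}. Thus FOLLOW(J) = {$, int, read}.
FOLLOW(P): in J->P, the suffix after P is empty, so FOLLOW(P) ⊇ FOLLOW(J) = {$, int, read}. Thus FOLLOW(P) = {$, int, read}.
FOLLOW(R): in S->read R, the suffix after R is empty, so FOLLOW(R) ⊇ FOLLOW(S) = {$, int, read}; in J->R, the suffix after R is empty, so FOLLOW(R) ⊇ FOLLOW(J) = {$, int, read}; in P->false num S R, the suffix after R is empty, so FOLLOW(R) ⊇ FOLLOW(P) = {$, int, read}; in R->S R, the suffix after R is empty (adds nothing new). Thus FOLLOW(R) = {$, int, read}.

{$, int, read}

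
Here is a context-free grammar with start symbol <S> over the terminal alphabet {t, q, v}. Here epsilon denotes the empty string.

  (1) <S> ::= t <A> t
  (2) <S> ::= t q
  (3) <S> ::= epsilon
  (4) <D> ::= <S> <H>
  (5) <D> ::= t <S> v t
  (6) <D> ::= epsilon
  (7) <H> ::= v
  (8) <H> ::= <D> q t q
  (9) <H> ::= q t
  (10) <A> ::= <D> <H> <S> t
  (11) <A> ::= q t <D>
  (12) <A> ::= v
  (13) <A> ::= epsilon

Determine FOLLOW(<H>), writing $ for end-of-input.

FIRST(<S>): from <S>::=t <A> t we get {t}; from <S>::=t q we get {t}; from <S>::=epsilon we get {epsilon}. So FIRST(<S>) = {epsilon, t}.
FIRST(<D>): from <D>::=<S> <H> we get {q, t, v}; from <D>::=t <S> v t we get {t}; from <D>::=epsilon we get {epsilon}. So FIRST(<D>) = {epsilon, q, t, v}.
FIRST(<H>): from <H>::=v we get {v}; from <H>::=<D> q t q we get {q, t, v}; from <H>::=q t we get {q}. So FIRST(<H>) = {q, t, v}.
FIRST(<A>): from <A>::=<D> <H> <S> t we get {q, t, v}; from <A>::=q t <D> we get {q}; from <A>::=v we get {v}; from <A>::=epsilon we get {epsilon}. So FIRST(<A>) = {epsilon, q, t, v}.
FOLLOW(<S>) includes $ since <S> is the start symbol.
FOLLOW(<S>): in <D>::=<S> <H>, <S> is followed by <H> with FIRST {q, t, v}; in <D>::=t <S> v t, <S> is followed by v t with FIRST {v}; in <A>::=<D> <H> <S> t, <S> is followed by t with FIRST {t}. Thus FOLLOW(<S>) = {$, q, t, v}.
FOLLOW(<A>): in <S>::=t <A> t, <A> is followed by t with FIRST {t}. Thus FOLLOW(<A>) = {t}.
FOLLOW(<D>): in <H>::=<D> q t q, <D> is followed by q t q with FIRST {q}; in <A>::=<D> <H> <S> t, <D> is followed by <H> <S> t with FIRST {q, t, v}; in <A>::=q t <D>, the suffix after <D> is empty, so FOLLOW(<D>) ⊇ FOLLOW(<A>) = {t}. Thus FOLLOW(<D>) = {q, t, v}.
FOLLOW(<H>): in <D>::=<S> <H>, the suffix after <H> is empty, so FOLLOW(<H>) ⊇ FOLLOW(<D>) = {q, t, v}; in <A>::=<D> <H> <S> t, <H> is followed by <S> t with FIRST {t}. Thus FOLLOW(<H>) = {q, t, v}.

{q, t, v}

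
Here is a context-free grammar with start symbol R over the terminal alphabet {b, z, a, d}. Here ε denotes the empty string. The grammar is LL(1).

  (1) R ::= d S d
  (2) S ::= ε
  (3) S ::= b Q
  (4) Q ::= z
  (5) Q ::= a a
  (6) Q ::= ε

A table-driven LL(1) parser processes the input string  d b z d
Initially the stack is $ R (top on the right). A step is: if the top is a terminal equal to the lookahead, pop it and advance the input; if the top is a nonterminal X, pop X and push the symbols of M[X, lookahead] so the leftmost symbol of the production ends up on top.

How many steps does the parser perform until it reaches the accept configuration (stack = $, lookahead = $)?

step 1: stack=$ R  input=d b z d $  — expand R ::= d S d
step 2: stack=$ d S d  input=d b z d $  — match d
step 3: stack=$ d S  input=b z d $  — expand S ::= b Q
step 4: stack=$ d Q b  input=b z d $  — match b
step 5: stack=$ d Q  input=z d $  — expand Q ::= z
step 6: stack=$ d z  input=z d $  — match z
step 7: stack=$ d  input=d $  — match d
Accept reached after 7 steps.

7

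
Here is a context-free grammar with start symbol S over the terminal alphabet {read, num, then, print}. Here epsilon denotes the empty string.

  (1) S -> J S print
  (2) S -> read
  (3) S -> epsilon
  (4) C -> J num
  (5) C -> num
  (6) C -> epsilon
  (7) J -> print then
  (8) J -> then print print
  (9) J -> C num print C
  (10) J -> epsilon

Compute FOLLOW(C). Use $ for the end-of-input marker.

{num, print, read, then}

FIRST(S): from S->J S print we get {num, print, read, then}; from S->read we get {read}; from S->epsilon we get {epsilon}. So FIRST(S) = {epsilon, num, print, read, then}.
FIRST(C): from C->J num we get {num, print, then}; from C->num we get {num}; from C->epsilon we get {epsilon}. So FIRST(C) = {epsilon, num, print, then}.
FIRST(J): from J->print then we get {print}; from J->then print print we get {then}; from J->C num print C we get {num, print, then}; from J->epsilon we get {epsilon}. So FIRST(J) = {epsilon, num, print, then}.
FOLLOW(S) includes $ since S is the start symbol.
FOLLOW(S): in S->J S print, S is followed by print with FIRST {print}. Thus FOLLOW(S) = {$, print}.
FOLLOW(J): in S->J S print, J is followed by S print with FIRST {num, print, read, then}; in C->J num, J is followed by num with FIRST {num}. Thus FOLLOW(J) = {num, print, read, then}.
FOLLOW(C): in J->C num print C (occurrence 1), C is followed by num print C with FIRST {num}; in J->C num print C (occurrence 2), the suffix after C is empty, so FOLLOW(C) ⊇ FOLLOW(J) = {num, print, read, then}. Thus FOLLOW(C) = {num, print, read, then}.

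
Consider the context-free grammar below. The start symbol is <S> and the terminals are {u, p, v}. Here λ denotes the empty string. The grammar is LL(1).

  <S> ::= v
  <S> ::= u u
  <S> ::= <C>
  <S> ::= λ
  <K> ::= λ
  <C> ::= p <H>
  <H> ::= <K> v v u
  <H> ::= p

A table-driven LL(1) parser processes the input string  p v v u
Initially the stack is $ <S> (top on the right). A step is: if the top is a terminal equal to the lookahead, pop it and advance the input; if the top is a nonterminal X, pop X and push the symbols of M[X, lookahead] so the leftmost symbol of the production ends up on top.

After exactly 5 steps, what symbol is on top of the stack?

v

     Stack        Input      Action
  1  $ <S>        p v v u $  expand <S> ::= <C>
  2  $ <C>        p v v u $  expand <C> ::= p <H>
  3  $ <H> p      p v v u $  match p
  4  $ <H>        v v u $    expand <H> ::= <K> v v u
  5  $ u v v <K>  v v u $    expand <K> ::= λ
Stack after step 5: $ u v v (top = v).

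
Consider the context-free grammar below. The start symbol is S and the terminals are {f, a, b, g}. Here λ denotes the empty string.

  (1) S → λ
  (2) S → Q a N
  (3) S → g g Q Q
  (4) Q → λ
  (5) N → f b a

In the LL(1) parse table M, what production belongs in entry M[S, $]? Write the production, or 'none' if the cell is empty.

FIRST(Q) = {λ}
FIRST(N) = {f}
FIRST(S) = {λ, a, g}  (via Q a N)
FOLLOW(S) includes $ since S is the start symbol.
FOLLOW(S): S appears on no right-hand side. Thus FOLLOW(S) = {$}.
For S → λ: FIRST(λ) = {λ}, so it goes in M[S, t] for t ∈ {}; since λ ∈ FIRST, also for every t ∈ FOLLOW(S) = {$}.
For S → Q a N: FIRST(Q a N) = {a}, so it goes in M[S, t] for t ∈ {a}.
For S → g g Q Q: FIRST(g g Q Q) = {g}, so it goes in M[S, t] for t ∈ {g}.

S → λ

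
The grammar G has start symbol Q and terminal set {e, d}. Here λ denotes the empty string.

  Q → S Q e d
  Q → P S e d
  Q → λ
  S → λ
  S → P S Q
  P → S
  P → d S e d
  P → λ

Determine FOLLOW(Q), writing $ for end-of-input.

FIRST(Q) = {λ, d, e}  (via S Q e d, P S e d)
FIRST(S) = {λ, d, e}  (via P S Q)
FIRST(P) = {λ, d, e}  (via S)
FOLLOW(Q) includes $ since Q is the start symbol.
FOLLOW(Q): in Q→S Q e d, Q is followed by e d with FIRST {e}; in S→P S Q, the suffix after Q is empty, so FOLLOW(Q) ⊇ FOLLOW(S) = {d, e}. Thus FOLLOW(Q) = {$, d, e}.
FOLLOW(S): in Q→S Q e d, S is followed by Q e d with FIRST {d, e}; in Q→P S e d, S is followed by e d with FIRST {e}; in S→P S Q, S is followed by Q with FIRST {λ, d, e}; in S→P S Q, the suffix after S is nullable (adds nothing new); in P→S, the suffix after S is empty, so FOLLOW(S) ⊇ FOLLOW(P) = {d, e}; in P→d S e d, S is followed by e d with FIRST {e}. Thus FOLLOW(S) = {d, e}.
FOLLOW(P): in Q→P S e d, P is followed by S e d with FIRST {d, e}; in S→P S Q, P is followed by S Q with FIRST {λ, d, e}; in S→P S Q, the suffix after P is nullable, so FOLLOW(P) ⊇ FOLLOW(S) = {d, e}. Thus FOLLOW(P) = {d, e}.

{$, d, e}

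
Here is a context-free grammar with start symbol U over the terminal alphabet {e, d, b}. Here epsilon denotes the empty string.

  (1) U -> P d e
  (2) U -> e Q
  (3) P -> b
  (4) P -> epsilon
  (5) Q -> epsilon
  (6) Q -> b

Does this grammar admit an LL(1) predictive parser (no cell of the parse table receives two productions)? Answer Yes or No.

Yes

FIRST(U) = {b, d, e}
FIRST(P) = {epsilon, b}
FIRST(Q) = {epsilon, b}
FOLLOW(U) = {$}
FOLLOW(P) = {d}
FOLLOW(Q) = {$}
Each cell of M receives at most one production.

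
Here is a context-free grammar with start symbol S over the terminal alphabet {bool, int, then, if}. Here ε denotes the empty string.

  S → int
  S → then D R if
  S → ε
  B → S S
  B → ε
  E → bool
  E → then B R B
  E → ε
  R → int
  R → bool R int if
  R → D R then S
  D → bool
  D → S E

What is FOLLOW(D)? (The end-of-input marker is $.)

FIRST(S) = {ε, int, then}
FIRST(E) = {ε, bool, then}
FIRST(B) = {ε, int, then}  (via S S)
FIRST(D) = {ε, bool, int, then}  (via S E)
FIRST(R) = {bool, int, then}  (via D R then S)
FOLLOW(S) includes $ since S is the start symbol.
FOLLOW(D): in S→then D R if, D is followed by R if with FIRST {bool, int, then}; in R→D R then S, D is followed by R then S with FIRST {bool, int, then}. Thus FOLLOW(D) = {bool, int, then}.
FOLLOW(E): in D→S E, the suffix after E is empty, so FOLLOW(E) ⊇ FOLLOW(D) = {bool, int, then}. Thus FOLLOW(E) = {bool, int, then}.
FOLLOW(B): in E→then B R B (occurrence 1), B is followed by R B with FIRST {bool, int, then}; in E→then B R B (occurrence 2), the suffix after B is empty, so FOLLOW(B) ⊇ FOLLOW(E) = {bool, int, then}. Thus FOLLOW(B) = {bool, int, then}.
FOLLOW(R): in S→then D R if, R is followed by if with FIRST {if}; in E→then B R B, R is followed by B with FIRST {ε, int, then}; in E→then B R B, the suffix after R is nullable, so FOLLOW(R) ⊇ FOLLOW(E) = {bool, int, then}; in R→bool R int if, R is followed by int if with FIRST {int}; in R→D R then S, R is followed by then S with FIRST {then}. Thus FOLLOW(R) = {bool, if, int, then}.
FOLLOW(S): in B→S S (occurrence 1), S is followed by S with FIRST {ε, int, then}; in B→S S (occurrence 1), the suffix after S is nullable, so FOLLOW(S) ⊇ FOLLOW(B) = {bool, int, then}; in B→S S (occurrence 2), the suffix after S is empty, so FOLLOW(S) ⊇ FOLLOW(B) = {bool, int, then}; in R→D R then S, the suffix after S is empty, so FOLLOW(S) ⊇ FOLLOW(R) = {bool, if, int, then}; in D→S E, S is followed by E with FIRST {ε, bool, then}; in D→S E, the suffix after S is nullable, so FOLLOW(S) ⊇ FOLLOW(D) = {bool, int, then}. Thus FOLLOW(S) = {$, bool, if, int, then}.

{bool, int, then}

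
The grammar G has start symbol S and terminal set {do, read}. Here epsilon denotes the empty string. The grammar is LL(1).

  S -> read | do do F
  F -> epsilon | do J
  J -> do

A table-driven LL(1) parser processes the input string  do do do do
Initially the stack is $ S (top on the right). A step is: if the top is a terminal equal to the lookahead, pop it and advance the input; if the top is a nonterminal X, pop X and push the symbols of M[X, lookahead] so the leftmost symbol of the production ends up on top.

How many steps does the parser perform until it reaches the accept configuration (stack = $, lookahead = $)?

7

step 1: stack=$ S  input=do do do do $  — expand S -> do do F
step 2: stack=$ F do do  input=do do do do $  — match do
step 3: stack=$ F do  input=do do do $  — match do
step 4: stack=$ F  input=do do $  — expand F -> do J
step 5: stack=$ J do  input=do do $  — match do
step 6: stack=$ J  input=do $  — expand J -> do
step 7: stack=$ do  input=do $  — match do
Accept reached after 7 steps.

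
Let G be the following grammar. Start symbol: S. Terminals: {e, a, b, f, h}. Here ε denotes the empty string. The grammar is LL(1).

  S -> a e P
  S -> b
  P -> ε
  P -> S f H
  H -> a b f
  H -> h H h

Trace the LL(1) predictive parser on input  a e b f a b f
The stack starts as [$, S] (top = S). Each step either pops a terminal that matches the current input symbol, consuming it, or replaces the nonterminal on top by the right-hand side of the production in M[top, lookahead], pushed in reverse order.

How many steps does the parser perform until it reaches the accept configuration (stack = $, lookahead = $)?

11

step 1: stack=$ S  input=a e b f a b f $  — expand S -> a e P
step 2: stack=$ P e a  input=a e b f a b f $  — match a
step 3: stack=$ P e  input=e b f a b f $  — match e
step 4: stack=$ P  input=b f a b f $  — expand P -> S f H
step 5: stack=$ H f S  input=b f a b f $  — expand S -> b
step 6: stack=$ H f b  input=b f a b f $  — match b
step 7: stack=$ H f  input=f a b f $  — match f
step 8: stack=$ H  input=a b f $  — expand H -> a b f
step 9: stack=$ f b a  input=a b f $  — match a
step 10: stack=$ f b  input=b f $  — match b
step 11: stack=$ f  input=f $  — match f
Accept reached after 11 steps.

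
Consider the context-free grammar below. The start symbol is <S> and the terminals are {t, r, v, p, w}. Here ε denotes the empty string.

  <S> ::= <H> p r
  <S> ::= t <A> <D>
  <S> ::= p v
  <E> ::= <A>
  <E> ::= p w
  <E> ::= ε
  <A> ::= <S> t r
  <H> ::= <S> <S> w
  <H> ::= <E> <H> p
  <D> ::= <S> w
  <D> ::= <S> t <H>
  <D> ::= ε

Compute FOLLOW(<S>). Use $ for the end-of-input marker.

FIRST(<S>) = {p, t}  (via <H> p r)
FIRST(<A>) = {p, t}  (via <S> t r)
FIRST(<D>) = {ε, p, t}  (via <S> w, <S> t <H>)
FIRST(<E>) = {ε, p, t}  (via <A>)
FIRST(<H>) = {p, t}  (via <S> <S> w, <E> <H> p)
FOLLOW(<S>) includes $ since <S> is the start symbol.
FOLLOW(<S>): in <A>::=<S> t r, <S> is followed by t r with FIRST {t}; in <H>::=<S> <S> w (occurrence 1), <S> is followed by <S> w with FIRST {p, t}; in <H>::=<S> <S> w (occurrence 2), <S> is followed by w with FIRST {w}; in <D>::=<S> w, <S> is followed by w with FIRST {w}; in <D>::=<S> t <H>, <S> is followed by t <H> with FIRST {t}. Thus FOLLOW(<S>) = {$, p, t, w}.
FOLLOW(<E>): in <H>::=<E> <H> p, <E> is followed by <H> p with FIRST {p, t}. Thus FOLLOW(<E>) = {p, t}.
FOLLOW(<A>): in <S>::=t <A> <D>, <A> is followed by <D> with FIRST {ε, p, t}; in <S>::=t <A> <D>, the suffix after <A> is nullable, so FOLLOW(<A>) ⊇ FOLLOW(<S>) = {$, p, t, w}; in <E>::=<A>, the suffix after <A> is empty, so FOLLOW(<A>) ⊇ FOLLOW(<E>) = {p, t}. Thus FOLLOW(<A>) = {$, p, t, w}.
FOLLOW(<D>): in <S>::=t <A> <D>, the suffix after <D> is empty, so FOLLOW(<D>) ⊇ FOLLOW(<S>) = {$, p, t, w}. Thus FOLLOW(<D>) = {$, p, t, w}.
FOLLOW(<H>): in <S>::=<H> p r, <H> is followed by p r with FIRST {p}; in <H>::=<E> <H> p, <H> is followed by p with FIRST {p}; in <D>::=<S> t <H>, the suffix after <H> is empty, so FOLLOW(<H>) ⊇ FOLLOW(<D>) = {$, p, t, w}. Thus FOLLOW(<H>) = {$, p, t, w}.

{$, p, t, w}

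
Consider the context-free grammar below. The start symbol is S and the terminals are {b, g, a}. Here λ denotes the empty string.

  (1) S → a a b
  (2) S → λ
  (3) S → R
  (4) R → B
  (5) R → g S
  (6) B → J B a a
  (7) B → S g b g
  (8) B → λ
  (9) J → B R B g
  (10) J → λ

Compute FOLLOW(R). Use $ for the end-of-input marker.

{$, a, g}

FIRST(S): from S→a a b we get {a}; from S→λ we get {λ}; from S→R we get {λ, a, g}. So FIRST(S) = {λ, a, g}.
FIRST(R): from R→B we get {λ, a, g}; from R→g S we get {g}. So FIRST(R) = {λ, a, g}.
FIRST(B): from B→J B a a we get {a, g}; from B→S g b g we get {a, g}; from B→λ we get {λ}. So FIRST(B) = {λ, a, g}.
FIRST(J): from J→B R B g we get {a, g}; from J→λ we get {λ}. So FIRST(J) = {λ, a, g}.
FOLLOW(S) includes $ since S is the start symbol.
FOLLOW(J): in B→J B a a, J is followed by B a a with FIRST {a, g}. Thus FOLLOW(J) = {a, g}.
FOLLOW(S): in R→g S, the suffix after S is empty, so FOLLOW(S) ⊇ FOLLOW(R) = {$, a, g}; in B→S g b g, S is followed by g b g with FIRST {g}. Thus FOLLOW(S) = {$, a, g}.
FOLLOW(R): in S→R, the suffix after R is empty, so FOLLOW(R) ⊇ FOLLOW(S) = {$, a, g}; in J→B R B g, R is followed by B g with FIRST {a, g}. Thus FOLLOW(R) = {$, a, g}.
FOLLOW(B): in R→B, the suffix after B is empty, so FOLLOW(B) ⊇ FOLLOW(R) = {$, a, g}; in B→J B a a, B is followed by a a with FIRST {a}; in J→B R B g (occurrence 1), B is followed by R B g with FIRST {a, g}; in J→B R B g (occurrence 2), B is followed by g with FIRST {g}. Thus FOLLOW(B) = {$, a, g}.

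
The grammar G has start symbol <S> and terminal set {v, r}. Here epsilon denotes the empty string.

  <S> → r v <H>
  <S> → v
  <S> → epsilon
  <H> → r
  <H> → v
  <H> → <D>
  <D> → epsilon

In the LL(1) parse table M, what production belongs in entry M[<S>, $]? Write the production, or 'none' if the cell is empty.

<S> → epsilon

FIRST(<S>) = {epsilon, r, v}
FIRST(<D>) = {epsilon}
FIRST(<H>) = {epsilon, r, v}  (via <D>)
FOLLOW(<S>) includes $ since <S> is the start symbol.
FOLLOW(<S>): <S> appears on no right-hand side. Thus FOLLOW(<S>) = {$}.
For <S> → r v <H>: FIRST(r v <H>) = {r}, so it goes in M[<S>, t] for t ∈ {r}.
For <S> → v: FIRST(v) = {v}, so it goes in M[<S>, t] for t ∈ {v}.
For <S> → epsilon: FIRST(epsilon) = {epsilon}, so it goes in M[<S>, t] for t ∈ {}; since epsilon ∈ FIRST, also for every t ∈ FOLLOW(<S>) = {$}.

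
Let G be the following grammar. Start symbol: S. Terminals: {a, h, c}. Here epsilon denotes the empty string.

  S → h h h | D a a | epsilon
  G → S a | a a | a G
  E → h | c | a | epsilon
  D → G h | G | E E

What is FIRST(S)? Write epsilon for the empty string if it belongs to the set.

{epsilon, a, c, h}

FIRST(E) = {epsilon, a, c, h}
FIRST(S) = {epsilon, a, c, h}  (via D a a)
FIRST(G) = {a, c, h}  (via S a)
FIRST(D) = {epsilon, a, c, h}  (via G h, G, E E)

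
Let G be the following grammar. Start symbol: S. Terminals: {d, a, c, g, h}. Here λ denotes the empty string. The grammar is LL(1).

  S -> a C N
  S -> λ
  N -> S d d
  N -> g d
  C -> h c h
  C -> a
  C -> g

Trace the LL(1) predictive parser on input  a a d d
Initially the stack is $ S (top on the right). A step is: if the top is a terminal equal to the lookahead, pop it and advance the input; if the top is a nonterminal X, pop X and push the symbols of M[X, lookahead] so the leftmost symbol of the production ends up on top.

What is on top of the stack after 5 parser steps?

S

     Stack    Input      Action
  1  $ S      a a d d $  expand S -> a C N
  2  $ N C a  a a d d $  match a
  3  $ N C    a d d $    expand C -> a
  4  $ N a    a d d $    match a
  5  $ N      d d $      expand N -> S d d
Stack after step 5: $ d d S (top = S).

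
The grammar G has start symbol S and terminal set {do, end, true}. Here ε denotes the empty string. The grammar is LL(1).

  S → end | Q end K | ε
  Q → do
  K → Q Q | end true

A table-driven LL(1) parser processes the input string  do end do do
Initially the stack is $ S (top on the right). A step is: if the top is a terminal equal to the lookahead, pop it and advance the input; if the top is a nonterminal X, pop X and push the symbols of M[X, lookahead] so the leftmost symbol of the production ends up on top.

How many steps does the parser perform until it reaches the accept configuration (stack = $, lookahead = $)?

     Stack       Input           Action
  1  $ S         do end do do $  expand S → Q end K
  2  $ K end Q   do end do do $  expand Q → do
  3  $ K end do  do end do do $  match do
  4  $ K end     end do do $     match end
  5  $ K         do do $         expand K → Q Q
  6  $ Q Q       do do $         expand Q → do
  7  $ Q do      do do $         match do
  8  $ Q         do $            expand Q → do
  9  $ do        do $            match do
Accept reached after 9 steps.

9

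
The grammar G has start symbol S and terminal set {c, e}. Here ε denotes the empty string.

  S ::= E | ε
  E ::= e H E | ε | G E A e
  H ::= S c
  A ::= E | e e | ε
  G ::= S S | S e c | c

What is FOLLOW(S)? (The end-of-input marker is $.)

FIRST(S) = {ε, c, e}  (via E)
FIRST(H) = {c, e}  (via S c)
FIRST(G) = {ε, c, e}  (via S S, S e c)
FIRST(E) = {ε, c, e}  (via G E A e)
FIRST(A) = {ε, c, e}  (via E)
FOLLOW(S) includes $ since S is the start symbol.
FOLLOW(A): in E::=G E A e, A is followed by e with FIRST {e}. Thus FOLLOW(A) = {e}.
FOLLOW(G): in E::=G E A e, G is followed by E A e with FIRST {c, e}. Thus FOLLOW(G) = {c, e}.
FOLLOW(S): in H::=S c, S is followed by c with FIRST {c}; in G::=S S (occurrence 1), S is followed by S with FIRST {ε, c, e}; in G::=S S (occurrence 1), the suffix after S is nullable, so FOLLOW(S) ⊇ FOLLOW(G) = {c, e}; in G::=S S (occurrence 2), the suffix after S is empty, so FOLLOW(S) ⊇ FOLLOW(G) = {c, e}; in G::=S e c, S is followed by e c with FIRST {e}. Thus FOLLOW(S) = {$, c, e}.
FOLLOW(E): in S::=E, the suffix after E is empty, so FOLLOW(E) ⊇ FOLLOW(S) = {$, c, e}; in E::=e H E, the suffix after E is empty (adds nothing new); in E::=G E A e, E is followed by A e with FIRST {c, e}; in A::=E, the suffix after E is empty, so FOLLOW(E) ⊇ FOLLOW(A) = {e}. Thus FOLLOW(E) = {$, c, e}.
FOLLOW(H): in E::=e H E, H is followed by E with FIRST {ε, c, e}; in E::=e H E, the suffix after H is nullable, so FOLLOW(H) ⊇ FOLLOW(E) = {$, c, e}. Thus FOLLOW(H) = {$, c, e}.

{$, c, e}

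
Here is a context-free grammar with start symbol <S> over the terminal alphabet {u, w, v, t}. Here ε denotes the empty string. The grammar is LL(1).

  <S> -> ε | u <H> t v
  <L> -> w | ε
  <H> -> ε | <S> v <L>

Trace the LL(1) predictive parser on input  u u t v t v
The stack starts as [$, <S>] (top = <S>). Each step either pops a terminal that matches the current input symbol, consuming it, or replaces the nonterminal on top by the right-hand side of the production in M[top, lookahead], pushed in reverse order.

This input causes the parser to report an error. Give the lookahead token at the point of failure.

t

step 1: stack=$ <S>  input=u u t v t v $  — expand <S> -> u <H> t v
step 2: stack=$ v t <H> u  input=u u t v t v $  — match u
step 3: stack=$ v t <H>  input=u t v t v $  — expand <H> -> <S> v <L>
step 4: stack=$ v t <L> v <S>  input=u t v t v $  — expand <S> -> u <H> t v
step 5: stack=$ v t <L> v v t <H> u  input=u t v t v $  — match u
step 6: stack=$ v t <L> v v t <H>  input=t v t v $  — expand <H> -> ε
step 7: stack=$ v t <L> v v t  input=t v t v $  — match t
step 8: stack=$ v t <L> v v  input=v t v $  — match v
step 9: stack=$ v t <L> v  input=t v $  — error: top is terminal v but lookahead is t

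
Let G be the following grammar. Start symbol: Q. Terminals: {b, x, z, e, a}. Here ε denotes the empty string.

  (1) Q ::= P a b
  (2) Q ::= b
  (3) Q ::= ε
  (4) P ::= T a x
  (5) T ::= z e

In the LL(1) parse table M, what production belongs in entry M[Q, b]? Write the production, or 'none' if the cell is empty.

Q ::= b

FIRST(T) = {z}
FIRST(P) = {z}  (via T a x)
FIRST(Q) = {ε, b, z}  (via P a b)
FOLLOW(Q) includes $ since Q is the start symbol.
FOLLOW(Q): Q appears on no right-hand side. Thus FOLLOW(Q) = {$}.
For Q ::= P a b: FIRST(P a b) = {z}, so it goes in M[Q, t] for t ∈ {z}.
For Q ::= b: FIRST(b) = {b}, so it goes in M[Q, t] for t ∈ {b}.
For Q ::= ε: FIRST(ε) = {ε}, so it goes in M[Q, t] for t ∈ {}; since ε ∈ FIRST, also for every t ∈ FOLLOW(Q) = {$}.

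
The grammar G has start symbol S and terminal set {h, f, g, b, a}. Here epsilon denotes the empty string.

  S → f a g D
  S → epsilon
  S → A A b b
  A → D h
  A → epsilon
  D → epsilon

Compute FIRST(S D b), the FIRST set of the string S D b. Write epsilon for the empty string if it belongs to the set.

{b, f, h}

FIRST(D) = {epsilon}
FIRST(A) = {epsilon, h}  (via D h)
FIRST(S) = {epsilon, b, f, h}  (via A A b b)
FIRST(S D b): take FIRST of each symbol in turn, carrying on past any symbol whose FIRST contains epsilon; result {b, f, h}.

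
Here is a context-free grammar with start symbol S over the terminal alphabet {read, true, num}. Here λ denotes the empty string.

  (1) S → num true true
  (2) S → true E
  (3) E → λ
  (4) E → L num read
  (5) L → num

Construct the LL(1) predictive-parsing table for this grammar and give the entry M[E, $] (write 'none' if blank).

E → λ

FIRST(S) = {num, true}
FIRST(L) = {num}
FIRST(E) = {λ, num}  (via L num read)
FOLLOW(S) includes $ since S is the start symbol.
FOLLOW(S): S appears on no right-hand side. Thus FOLLOW(S) = {$}.
FOLLOW(E): in S→true E, the suffix after E is empty, so FOLLOW(E) ⊇ FOLLOW(S) = {$}. Thus FOLLOW(E) = {$}.
For E → λ: FIRST(λ) = {λ}, so it goes in M[E, t] for t ∈ {}; since λ ∈ FIRST, also for every t ∈ FOLLOW(E) = {$}.
For E → L num read: FIRST(L num read) = {num}, so it goes in M[E, t] for t ∈ {num}.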